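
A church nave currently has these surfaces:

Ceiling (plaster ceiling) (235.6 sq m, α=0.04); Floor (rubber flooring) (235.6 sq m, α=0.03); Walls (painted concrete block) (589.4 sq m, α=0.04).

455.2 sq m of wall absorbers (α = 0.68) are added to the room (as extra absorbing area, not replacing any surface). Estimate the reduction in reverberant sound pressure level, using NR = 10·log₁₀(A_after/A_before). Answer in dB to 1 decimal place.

A_before = Σ Sᵢαᵢ = 235.6·0.04 + 235.6·0.03 + 589.4·0.04 = 40.068 sabins.
Added absorption = 455.2 × 0.68 = 309.536 sabins.
A_after = 40.068 + 309.536 = 349.604 sabins.
NR = 10·log₁₀(349.604/40.068) = 9.4 dB.

9.4 dB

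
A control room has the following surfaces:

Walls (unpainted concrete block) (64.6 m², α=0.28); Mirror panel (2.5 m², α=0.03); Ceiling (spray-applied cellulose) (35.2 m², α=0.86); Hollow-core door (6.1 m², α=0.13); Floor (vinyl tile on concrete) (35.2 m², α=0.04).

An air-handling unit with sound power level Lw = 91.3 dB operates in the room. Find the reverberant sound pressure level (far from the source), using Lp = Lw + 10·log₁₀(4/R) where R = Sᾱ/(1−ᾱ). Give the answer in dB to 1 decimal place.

78.4 dB

Σ(Sᵢαᵢ) = 64.6×0.28 + 2.5×0.03 + 35.2×0.86 + 6.1×0.13 + 35.2×0.04 = 50.636; total area S = 143.6 m².
ᾱ = 0.3526, so room constant R = A/(1−ᾱ) = 78.214 m².
Lp = Lw + 10 log₁₀(4/R) = 91.3 -12.91 = 78.4 dB.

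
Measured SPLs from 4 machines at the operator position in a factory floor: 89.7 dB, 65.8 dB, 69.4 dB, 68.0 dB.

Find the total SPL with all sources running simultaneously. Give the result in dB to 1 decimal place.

Σ 10^(Lᵢ/10) = 9.521e+08.
Back to dB: 10·log₁₀ Σ = 89.8 dB.

89.8 dB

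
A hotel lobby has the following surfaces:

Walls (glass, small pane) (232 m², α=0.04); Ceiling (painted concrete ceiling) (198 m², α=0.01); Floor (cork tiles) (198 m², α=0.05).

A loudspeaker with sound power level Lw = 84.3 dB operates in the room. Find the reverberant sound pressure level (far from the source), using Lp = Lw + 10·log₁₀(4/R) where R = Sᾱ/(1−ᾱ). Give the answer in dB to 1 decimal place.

Σ(Sᵢαᵢ) = 232×0.04 + 198×0.01 + 198×0.05 = 21.160; total area S = 628.0 m².
ᾱ = 0.0337, so room constant R = A/(1−ᾱ) = 21.898 m².
Lp = Lw + 10 log₁₀(4/R) = 84.3 -7.38 = 76.9 dB.

76.9 dB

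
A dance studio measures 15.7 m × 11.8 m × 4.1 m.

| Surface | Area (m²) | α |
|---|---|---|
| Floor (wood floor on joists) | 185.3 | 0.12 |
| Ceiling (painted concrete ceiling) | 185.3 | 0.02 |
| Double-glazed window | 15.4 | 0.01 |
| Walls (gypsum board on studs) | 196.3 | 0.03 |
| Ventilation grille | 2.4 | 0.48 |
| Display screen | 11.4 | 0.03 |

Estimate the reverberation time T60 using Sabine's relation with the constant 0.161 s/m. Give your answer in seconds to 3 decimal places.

Summing Sᵢαᵢ: 22.236 + 3.706 + 0.154 + 5.889 + 1.152 + 0.342 → A = 33.479 sabins.
V = 15.7·11.8·4.1 = 759.566 m³.
Sabine: RT60 = 0.161 × 759.566 / 33.479 = 3.653 s.

3.653 sec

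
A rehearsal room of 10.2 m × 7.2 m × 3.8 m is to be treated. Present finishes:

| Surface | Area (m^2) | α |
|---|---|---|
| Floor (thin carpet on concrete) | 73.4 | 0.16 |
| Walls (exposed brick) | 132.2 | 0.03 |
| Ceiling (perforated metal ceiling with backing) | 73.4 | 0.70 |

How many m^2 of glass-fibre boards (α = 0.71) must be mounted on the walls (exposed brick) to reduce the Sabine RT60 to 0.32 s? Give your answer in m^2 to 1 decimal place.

107.8

Total absorption A₁ = 73.4×0.16 + 132.2×0.03 + 73.4×0.70
  = 11.744 + 3.966 + 51.380 = 67.090 m^2 sabins.
V = 279.072 m³. Target absorption A₂ = 0.161 × 279.072 / 0.32 = 140.408 sabins.
ΔA needed = 140.408 − 67.090 = 73.318 sabins.
Each m^2 of panel replacing the walls (exposed brick) adds (0.71 − 0.03) = 0.68 sabins.
Panel area = 73.318 / 0.68 = 107.8 m^2.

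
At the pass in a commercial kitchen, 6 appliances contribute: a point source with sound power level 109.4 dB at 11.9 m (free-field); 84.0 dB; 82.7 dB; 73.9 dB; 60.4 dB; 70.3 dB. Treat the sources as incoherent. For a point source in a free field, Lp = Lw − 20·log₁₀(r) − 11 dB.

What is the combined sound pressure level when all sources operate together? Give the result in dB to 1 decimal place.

87.2 dB

Source at 11.9 m: Lp = 109.4 − 20·log₁₀(11.9) − 11 = 76.9 dB.
Converting to relative power and adding: 10^(76.9/10) + 10^(84.0/10) + 10^(82.7/10) + 10^(73.9/10) + 10^(60.4/10) + 10^(70.3/10) = 5.227e+08.
Back to dB: 10·log₁₀ Σ = 87.2 dB.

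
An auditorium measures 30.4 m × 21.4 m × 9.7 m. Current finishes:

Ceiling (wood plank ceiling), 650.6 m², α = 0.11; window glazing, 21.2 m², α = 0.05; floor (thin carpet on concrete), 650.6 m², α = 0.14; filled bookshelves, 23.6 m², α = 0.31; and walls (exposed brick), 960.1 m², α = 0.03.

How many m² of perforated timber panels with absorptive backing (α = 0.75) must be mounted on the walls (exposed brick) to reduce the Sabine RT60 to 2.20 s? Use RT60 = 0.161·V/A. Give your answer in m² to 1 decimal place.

Total absorption A₁ = 650.6×0.11 + 21.2×0.05 + 650.6×0.14 + 23.6×0.31 + 960.1×0.03
  = 71.566 + 1.060 + 91.084 + 7.316 + 28.803 = 199.829 m² sabins.
Required A₂ = 0.161·6310.432/2.20 = 461.809 sabins.
Absorption to add: 461.809 − 199.829 = 261.980 sabins.
Net gain per m²: Δα = 0.75 − 0.03 = 0.72.
Panel area = 261.980 / 0.72 = 363.9 m².

363.9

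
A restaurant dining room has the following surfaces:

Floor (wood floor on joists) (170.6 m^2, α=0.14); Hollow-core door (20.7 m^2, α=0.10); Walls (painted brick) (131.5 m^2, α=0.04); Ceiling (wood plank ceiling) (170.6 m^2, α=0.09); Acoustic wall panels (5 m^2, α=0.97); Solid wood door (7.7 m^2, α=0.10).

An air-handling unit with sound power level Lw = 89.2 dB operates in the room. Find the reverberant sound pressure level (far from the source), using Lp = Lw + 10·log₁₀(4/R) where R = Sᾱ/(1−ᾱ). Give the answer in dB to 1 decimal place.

Σ(Sᵢαᵢ) = 170.6·0.14 + 20.7·0.10 + 131.5·0.04 + 170.6·0.09 + 5·0.97 + 7.7·0.10 = 52.188; total area S = 506.1 m^2.
ᾱ = 52.188/506.1 = 0.1031; R = Sᾱ/(1−ᾱ) = 52.188/(1−0.1031) = 58.187 m^2.
Lp = 89.2 + 10·log₁₀(4/58.187) = 89.2 + (-11.63) = 77.6 dB.

77.6 dB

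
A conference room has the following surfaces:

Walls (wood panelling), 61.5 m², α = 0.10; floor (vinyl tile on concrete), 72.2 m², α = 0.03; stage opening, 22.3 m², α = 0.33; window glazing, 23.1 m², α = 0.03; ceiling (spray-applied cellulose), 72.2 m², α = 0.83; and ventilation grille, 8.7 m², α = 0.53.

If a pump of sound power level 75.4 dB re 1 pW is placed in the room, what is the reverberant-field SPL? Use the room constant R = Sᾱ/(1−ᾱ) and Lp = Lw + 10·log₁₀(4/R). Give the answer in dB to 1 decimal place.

60.7 dB

A = 80.905 sabins; S = 260.0 m².
ᾱ = 80.905/260.0 = 0.3112; R = Sᾱ/(1−ᾱ) = 80.905/(1−0.3112) = 117.458 m².
Lp = 75.4 + 10·log₁₀(4/117.458) = 75.4 + (-14.68) = 60.7 dB.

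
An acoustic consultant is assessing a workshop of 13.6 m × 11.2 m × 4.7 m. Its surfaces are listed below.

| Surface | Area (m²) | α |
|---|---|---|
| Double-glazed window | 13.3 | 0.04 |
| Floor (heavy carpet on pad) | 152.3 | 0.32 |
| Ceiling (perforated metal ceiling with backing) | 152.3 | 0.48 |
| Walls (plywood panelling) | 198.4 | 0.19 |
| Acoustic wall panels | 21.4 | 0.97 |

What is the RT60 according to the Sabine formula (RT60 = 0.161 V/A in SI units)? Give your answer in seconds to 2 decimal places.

0.64 seconds

Equivalent absorption area: A = 13.3*0.04 + 152.3*0.32 + 152.3*0.48 + 198.4*0.19 + 21.4*0.97 = 180.826 m².
Room volume: 715.904 m³.
T = 0.161 V/A = 0.161·715.904/180.826 = 0.64 s.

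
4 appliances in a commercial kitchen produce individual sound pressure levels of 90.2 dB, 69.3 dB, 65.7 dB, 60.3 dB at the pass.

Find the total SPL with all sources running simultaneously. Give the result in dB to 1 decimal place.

Sum in the linear (power) domain: Σ 10^(Lᵢ/10) = 10^(90.2/10) + 10^(69.3/10) + 10^(65.7/10) + 10^(60.3/10) = 1.06e+09.
Back to dB: 10·log₁₀ Σ = 90.3 dB.

90.3 dB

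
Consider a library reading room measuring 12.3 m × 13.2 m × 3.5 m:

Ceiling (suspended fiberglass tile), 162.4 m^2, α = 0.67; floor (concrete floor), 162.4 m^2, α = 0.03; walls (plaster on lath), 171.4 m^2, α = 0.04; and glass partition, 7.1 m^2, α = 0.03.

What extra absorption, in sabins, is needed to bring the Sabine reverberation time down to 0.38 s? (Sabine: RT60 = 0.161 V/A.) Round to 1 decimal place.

A₁ = Σ Sᵢαᵢ = 162.4×0.67 + 162.4×0.03 + 171.4×0.04 + 7.1×0.03 = 120.749 sabins.
V = 568.26 m³. Required absorption A₂ = 0.161 × 568.26 / 0.38 = 240.763 sabins.
ΔA = A₂ − A₁ = 240.763 − 120.749 = 120.0 sabins.

120.0 sabins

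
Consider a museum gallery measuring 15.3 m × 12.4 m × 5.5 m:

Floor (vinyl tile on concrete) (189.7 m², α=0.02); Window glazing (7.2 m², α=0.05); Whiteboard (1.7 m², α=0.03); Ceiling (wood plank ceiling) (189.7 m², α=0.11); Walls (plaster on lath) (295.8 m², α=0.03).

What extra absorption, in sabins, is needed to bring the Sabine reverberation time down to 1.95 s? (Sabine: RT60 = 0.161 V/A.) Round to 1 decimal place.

52.2 sabins

Equivalent absorption area: A₁ = 189.7·0.02 + 7.2·0.05 + 1.7·0.03 + 189.7·0.11 + 295.8·0.03 = 33.946 m².
For T = 1.95 s, need A₂ = 0.161·V/T = 0.161·1043.46/1.95 = 86.152 sabins.
ΔA = A₂ − A₁ = 86.152 − 33.946 = 52.2 sabins.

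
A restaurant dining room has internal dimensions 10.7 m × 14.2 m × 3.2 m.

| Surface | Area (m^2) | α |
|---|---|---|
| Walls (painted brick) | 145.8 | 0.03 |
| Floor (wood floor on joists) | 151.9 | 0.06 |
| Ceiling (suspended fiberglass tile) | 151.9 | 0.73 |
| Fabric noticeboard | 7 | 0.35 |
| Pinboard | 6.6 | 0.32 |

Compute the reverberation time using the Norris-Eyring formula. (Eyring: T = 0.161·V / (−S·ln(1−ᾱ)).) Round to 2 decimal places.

0.52 seconds

S = Σ Sᵢ = 463.2 m^2.
Absorption A = 145.8×0.03 + 151.9×0.06 + 151.9×0.73 + 7×0.35 + 6.6×0.32 = 128.937 sabins.
ᾱ = 128.937 / 463.2 = 0.2784.
Eyring denominator: −S ln(1−ᾱ) = 151.135.
V = 10.7 × 14.2 × 3.2 = 486.208 m³.
T = 0.161·V/[−S·ln(1−ᾱ)] = 0.161·486.208/151.135 = 0.52 s.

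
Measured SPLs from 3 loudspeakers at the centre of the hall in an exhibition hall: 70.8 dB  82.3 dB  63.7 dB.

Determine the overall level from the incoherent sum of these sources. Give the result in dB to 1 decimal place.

Converting to relative power and adding: 10^(70.8/10) + 10^(82.3/10) + 10^(63.7/10) = 1.842e+08.
L_total = 10·log₁₀(1.842e+08) = 82.7 dB.

82.7 dB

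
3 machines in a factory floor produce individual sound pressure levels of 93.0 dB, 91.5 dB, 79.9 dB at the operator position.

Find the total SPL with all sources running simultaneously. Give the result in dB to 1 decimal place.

Sum in the linear (power) domain: Σ 10^(Lᵢ/10) = 10^(93.0/10) + 10^(91.5/10) + 10^(79.9/10) = 3.506e+09.
Combined level = 10 log₁₀(3.506e+09) = 95.4 dB.

95.4 dB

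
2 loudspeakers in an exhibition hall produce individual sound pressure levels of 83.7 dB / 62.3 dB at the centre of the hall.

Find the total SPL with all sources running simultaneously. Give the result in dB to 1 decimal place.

83.7 dB

Converting to relative power and adding: 10^(83.7/10) + 10^(62.3/10) = 2.361e+08.
Back to dB: 10·log₁₀ Σ = 83.7 dB.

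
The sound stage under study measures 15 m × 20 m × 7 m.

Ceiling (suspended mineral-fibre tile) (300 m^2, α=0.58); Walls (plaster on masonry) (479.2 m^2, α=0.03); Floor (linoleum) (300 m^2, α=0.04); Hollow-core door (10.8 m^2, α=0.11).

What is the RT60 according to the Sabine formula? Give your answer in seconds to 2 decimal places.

1.68 sec

Summing Sᵢαᵢ: 174.000 + 14.376 + 12.000 + 1.188 → A = 201.564 sabins.
V = 15·20·7 = 2100 m³.
RT60 = 0.161 · V / A = 0.161 × 2100 / 201.564 = 1.68 s.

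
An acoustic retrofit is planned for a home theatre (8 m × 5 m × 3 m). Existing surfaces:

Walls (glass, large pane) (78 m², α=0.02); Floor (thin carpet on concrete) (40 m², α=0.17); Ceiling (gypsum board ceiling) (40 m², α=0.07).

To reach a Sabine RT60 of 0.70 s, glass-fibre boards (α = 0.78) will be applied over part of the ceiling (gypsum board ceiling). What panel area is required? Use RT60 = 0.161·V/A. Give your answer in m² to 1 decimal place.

Total absorption A₁ = 78*0.02 + 40*0.17 + 40*0.07
  = 1.560 + 6.800 + 2.800 = 11.160 m² sabins.
V = 120 m³. Target absorption A₂ = 0.161 × 120 / 0.70 = 27.600 sabins.
Absorption to add: 27.600 − 11.160 = 16.440 sabins.
Net gain per m²: Δα = 0.78 − 0.07 = 0.71.
Panel area = 16.440 / 0.71 = 23.2 m².

23.2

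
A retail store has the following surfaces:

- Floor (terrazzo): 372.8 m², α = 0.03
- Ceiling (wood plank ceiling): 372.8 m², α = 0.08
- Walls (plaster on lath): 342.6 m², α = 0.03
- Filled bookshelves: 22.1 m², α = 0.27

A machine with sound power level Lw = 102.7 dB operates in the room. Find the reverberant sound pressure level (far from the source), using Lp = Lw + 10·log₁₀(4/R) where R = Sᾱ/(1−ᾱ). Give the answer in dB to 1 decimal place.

90.9 dB

Σ(Sᵢαᵢ) = 372.8·0.03 + 372.8·0.08 + 342.6·0.03 + 22.1·0.27 = 57.253; total area S = 1110.3 m².
ᾱ = 0.0516, so room constant R = A/(1−ᾱ) = 60.368 m².
Lp = Lw + 10 log₁₀(4/R) = 102.7 -11.79 = 90.9 dB.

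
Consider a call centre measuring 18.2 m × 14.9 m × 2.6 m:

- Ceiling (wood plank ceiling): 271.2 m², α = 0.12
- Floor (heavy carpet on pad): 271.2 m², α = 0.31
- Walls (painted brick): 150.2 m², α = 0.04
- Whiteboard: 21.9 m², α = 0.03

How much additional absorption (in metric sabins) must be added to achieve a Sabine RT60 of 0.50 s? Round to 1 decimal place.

103.8 sabins

Equivalent absorption area: A₁ = 271.2·0.12 + 271.2·0.31 + 150.2·0.04 + 21.9·0.03 = 123.281 m².
For T = 0.50 s, need A₂ = 0.161·V/T = 0.161·705.068/0.50 = 227.032 sabins.
Additional absorption ΔA = 227.032 − 123.281 = 103.8 sabins.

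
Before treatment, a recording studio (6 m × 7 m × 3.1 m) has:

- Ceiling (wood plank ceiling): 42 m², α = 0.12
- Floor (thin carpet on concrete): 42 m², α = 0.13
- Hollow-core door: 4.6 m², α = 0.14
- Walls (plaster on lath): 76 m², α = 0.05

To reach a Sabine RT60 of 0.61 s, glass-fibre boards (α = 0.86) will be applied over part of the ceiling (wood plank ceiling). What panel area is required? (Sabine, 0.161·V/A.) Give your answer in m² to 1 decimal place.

26.2

A₁ = Σ Sᵢαᵢ = 42*0.12 + 42*0.13 + 4.6*0.14 + 76*0.05 = 14.944 sabins.
Required A₂ = 0.161·130.2/0.61 = 34.364 sabins.
Absorption to add: 34.364 − 14.944 = 19.420 sabins.
Each m² of panel replacing the ceiling (wood plank ceiling) adds (0.86 − 0.12) = 0.74 sabins.
Panel area = 19.420 / 0.74 = 26.2 m².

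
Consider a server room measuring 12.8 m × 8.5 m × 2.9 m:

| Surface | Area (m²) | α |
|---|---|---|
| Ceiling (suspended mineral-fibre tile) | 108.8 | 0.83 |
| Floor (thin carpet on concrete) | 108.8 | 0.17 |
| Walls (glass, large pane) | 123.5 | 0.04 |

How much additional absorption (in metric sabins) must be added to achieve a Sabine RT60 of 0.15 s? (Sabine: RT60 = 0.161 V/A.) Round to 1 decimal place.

224.9 sabins

Summing Sᵢαᵢ: 90.304 + 18.496 + 4.940 → A₁ = 113.740 sabins.
For T = 0.15 s, need A₂ = 0.161·V/T = 0.161·315.52/0.15 = 338.658 sabins.
Shortfall: 338.658 − 113.740 = 224.9 sabins.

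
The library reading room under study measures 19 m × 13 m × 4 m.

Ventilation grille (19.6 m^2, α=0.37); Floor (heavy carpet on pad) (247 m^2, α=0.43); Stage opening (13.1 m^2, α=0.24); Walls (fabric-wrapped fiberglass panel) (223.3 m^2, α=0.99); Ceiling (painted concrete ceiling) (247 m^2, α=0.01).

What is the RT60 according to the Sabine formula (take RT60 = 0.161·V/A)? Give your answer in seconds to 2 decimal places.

Equivalent absorption area: A = 19.6×0.37 + 247×0.43 + 13.1×0.24 + 223.3×0.99 + 247×0.01 = 340.143 m^2.
Volume V = 19 × 13 × 4 = 988 m³.
T = 0.161 V/A = 0.161·988/340.143 = 0.47 s.

0.47 s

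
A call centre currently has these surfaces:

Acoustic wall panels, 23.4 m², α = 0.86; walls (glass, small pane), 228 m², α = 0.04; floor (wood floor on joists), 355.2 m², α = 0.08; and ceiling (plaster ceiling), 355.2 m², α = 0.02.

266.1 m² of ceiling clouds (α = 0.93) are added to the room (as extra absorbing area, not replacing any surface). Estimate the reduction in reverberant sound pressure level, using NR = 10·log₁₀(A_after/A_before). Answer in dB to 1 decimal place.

Equivalent absorption area: A_before = 23.4·0.86 + 228·0.04 + 355.2·0.08 + 355.2·0.02 = 64.764 m².
Added absorption = 266.1 × 0.93 = 247.473 sabins.
A_after = 64.764 + 247.473 = 312.237 sabins.
Reduction = 10 log₁₀(A_after/A_before) = 10 log₁₀(4.8212) = 6.8 dB.

6.8 dB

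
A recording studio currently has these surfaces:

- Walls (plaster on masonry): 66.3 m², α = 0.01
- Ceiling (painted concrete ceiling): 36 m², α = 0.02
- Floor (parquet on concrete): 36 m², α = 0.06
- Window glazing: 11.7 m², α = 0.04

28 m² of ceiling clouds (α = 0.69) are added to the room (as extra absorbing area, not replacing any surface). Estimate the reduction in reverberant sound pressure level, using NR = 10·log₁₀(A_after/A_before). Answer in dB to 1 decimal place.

7.6 dB

Equivalent absorption area: A_before = 66.3·0.01 + 36·0.02 + 36·0.06 + 11.7·0.04 = 4.011 m².
Added absorption = 28 × 0.69 = 19.320 sabins.
A_after = 4.011 + 19.320 = 23.331 sabins.
NR = 10·log₁₀(23.331/4.011) = 7.6 dB.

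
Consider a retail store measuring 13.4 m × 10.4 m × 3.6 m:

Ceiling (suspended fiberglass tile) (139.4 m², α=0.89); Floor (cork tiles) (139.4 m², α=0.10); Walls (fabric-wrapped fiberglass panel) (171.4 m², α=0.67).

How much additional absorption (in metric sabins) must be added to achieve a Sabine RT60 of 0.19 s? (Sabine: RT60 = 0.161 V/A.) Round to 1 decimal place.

172.3 sabins

A₁ = Σ Sᵢαᵢ = 139.4·0.89 + 139.4·0.10 + 171.4·0.67 = 252.844 sabins.
V = 501.696 m³. Required absorption A₂ = 0.161 × 501.696 / 0.19 = 425.121 sabins.
ΔA = A₂ − A₁ = 425.121 − 252.844 = 172.3 sabins.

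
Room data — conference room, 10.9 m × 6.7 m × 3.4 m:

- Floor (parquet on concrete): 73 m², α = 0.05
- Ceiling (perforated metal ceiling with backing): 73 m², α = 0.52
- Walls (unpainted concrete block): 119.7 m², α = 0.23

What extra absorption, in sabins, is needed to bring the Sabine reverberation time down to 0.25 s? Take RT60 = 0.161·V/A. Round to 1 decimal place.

90.8 sabins

Summing Sᵢαᵢ: 3.650 + 37.960 + 27.531 → A₁ = 69.141 sabins.
V = 248.302 m³. Required absorption A₂ = 0.161 × 248.302 / 0.25 = 159.906 sabins.
ΔA = A₂ − A₁ = 159.906 − 69.141 = 90.8 sabins.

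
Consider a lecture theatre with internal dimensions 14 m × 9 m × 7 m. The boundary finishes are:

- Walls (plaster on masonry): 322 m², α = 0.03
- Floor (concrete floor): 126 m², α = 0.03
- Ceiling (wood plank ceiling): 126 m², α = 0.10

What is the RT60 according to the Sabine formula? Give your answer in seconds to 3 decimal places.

A = Σ Sᵢαᵢ = 322·0.03 + 126·0.03 + 126·0.10 = 26.040 sabins.
V = 14·9·7 = 882 m³.
RT60 = 0.161 · V / A = 0.161 × 882 / 26.040 = 5.453 s.

5.453 sec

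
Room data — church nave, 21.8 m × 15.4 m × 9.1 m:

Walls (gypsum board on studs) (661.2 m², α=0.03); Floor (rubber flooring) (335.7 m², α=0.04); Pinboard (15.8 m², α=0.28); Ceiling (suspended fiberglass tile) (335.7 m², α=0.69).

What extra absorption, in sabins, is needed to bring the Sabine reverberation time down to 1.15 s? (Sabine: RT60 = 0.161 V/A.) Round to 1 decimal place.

Summing Sᵢαᵢ: 19.836 + 13.428 + 4.424 + 231.633 → A₁ = 269.321 sabins.
For T = 1.15 s, need A₂ = 0.161·V/T = 0.161·3055.052/1.15 = 427.707 sabins.
ΔA = A₂ − A₁ = 427.707 − 269.321 = 158.4 sabins.

158.4 sabins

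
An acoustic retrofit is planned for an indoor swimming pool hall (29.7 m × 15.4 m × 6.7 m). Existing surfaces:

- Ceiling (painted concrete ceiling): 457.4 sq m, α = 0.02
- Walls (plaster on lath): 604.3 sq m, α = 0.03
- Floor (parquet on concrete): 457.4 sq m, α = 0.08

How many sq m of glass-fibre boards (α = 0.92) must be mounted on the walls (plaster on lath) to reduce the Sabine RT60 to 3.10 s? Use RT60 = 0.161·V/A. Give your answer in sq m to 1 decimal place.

107.1

A₁ = Σ Sᵢαᵢ = 457.4·0.02 + 604.3·0.03 + 457.4·0.08 = 63.869 sabins.
V = 3064.446 m³. Target absorption A₂ = 0.161 × 3064.446 / 3.10 = 159.153 sabins.
ΔA needed = 159.153 − 63.869 = 95.284 sabins.
Each sq m of panel replacing the walls (plaster on lath) adds (0.92 − 0.03) = 0.89 sabins.
Area = ΔA/Δα = 95.284/0.89 = 107.1 sq m.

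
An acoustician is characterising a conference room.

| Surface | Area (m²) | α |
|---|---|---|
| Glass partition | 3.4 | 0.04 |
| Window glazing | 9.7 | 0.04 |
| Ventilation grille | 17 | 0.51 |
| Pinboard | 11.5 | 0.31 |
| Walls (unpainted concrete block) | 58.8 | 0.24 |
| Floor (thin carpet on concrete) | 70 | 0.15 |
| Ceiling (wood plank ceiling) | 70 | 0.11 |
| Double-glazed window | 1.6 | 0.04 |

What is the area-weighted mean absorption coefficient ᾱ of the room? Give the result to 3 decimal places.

0.187

S = Σ Sᵢ = 3.4 + 9.7 + 17 + 11.5 + 58.8 + 70 + 70 + 1.6 = 242.0 m².
Weighted sum Σ Sα = 45.135.
ᾱ = 45.135 / 242.0 = 0.187.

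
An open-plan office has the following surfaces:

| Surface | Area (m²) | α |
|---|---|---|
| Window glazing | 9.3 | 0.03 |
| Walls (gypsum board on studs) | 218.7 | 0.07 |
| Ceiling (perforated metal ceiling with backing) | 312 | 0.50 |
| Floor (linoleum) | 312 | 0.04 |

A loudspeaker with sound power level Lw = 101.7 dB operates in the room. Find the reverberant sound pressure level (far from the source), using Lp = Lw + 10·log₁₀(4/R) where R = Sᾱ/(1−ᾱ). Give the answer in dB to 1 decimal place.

84.0 dB

Σ(Sᵢαᵢ) = 9.3×0.03 + 218.7×0.07 + 312×0.50 + 312×0.04 = 184.068; total area S = 852.0 m².
ᾱ = 184.068/852.0 = 0.2160; R = Sᾱ/(1−ᾱ) = 184.068/(1−0.2160) = 234.781 m².
Lp = 101.7 + 10·log₁₀(4/234.781) = 101.7 + (-17.69) = 84.0 dB.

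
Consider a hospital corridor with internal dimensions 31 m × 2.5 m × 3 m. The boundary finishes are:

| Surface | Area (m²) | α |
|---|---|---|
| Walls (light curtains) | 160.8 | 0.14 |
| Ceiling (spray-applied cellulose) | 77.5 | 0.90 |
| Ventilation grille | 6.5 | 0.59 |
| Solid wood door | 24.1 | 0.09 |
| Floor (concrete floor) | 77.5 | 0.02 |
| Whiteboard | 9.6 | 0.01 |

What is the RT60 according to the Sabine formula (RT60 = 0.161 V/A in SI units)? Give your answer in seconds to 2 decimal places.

0.37 sec

Equivalent absorption area: A = 160.8×0.14 + 77.5×0.90 + 6.5×0.59 + 24.1×0.09 + 77.5×0.02 + 9.6×0.01 = 99.912 m².
V = 31·2.5·3 = 232.5 m³.
RT60 = 0.161 · V / A = 0.161 × 232.5 / 99.912 = 0.37 s.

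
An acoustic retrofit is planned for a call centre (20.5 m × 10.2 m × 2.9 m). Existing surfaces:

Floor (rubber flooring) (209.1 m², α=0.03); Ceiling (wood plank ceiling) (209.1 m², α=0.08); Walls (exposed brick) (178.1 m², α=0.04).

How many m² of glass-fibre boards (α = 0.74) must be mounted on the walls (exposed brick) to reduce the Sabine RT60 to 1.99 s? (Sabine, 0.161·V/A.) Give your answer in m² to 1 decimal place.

27.0

Total absorption A₁ = 209.1·0.03 + 209.1·0.08 + 178.1·0.04
  = 6.273 + 16.728 + 7.124 = 30.125 m² sabins.
V = 606.39 m³. Target absorption A₂ = 0.161 × 606.39 / 1.99 = 49.060 sabins.
ΔA needed = 49.060 − 30.125 = 18.935 sabins.
Each m² of panel replacing the walls (exposed brick) adds (0.74 − 0.04) = 0.70 sabins.
Area = ΔA/Δα = 18.935/0.70 = 27.0 m².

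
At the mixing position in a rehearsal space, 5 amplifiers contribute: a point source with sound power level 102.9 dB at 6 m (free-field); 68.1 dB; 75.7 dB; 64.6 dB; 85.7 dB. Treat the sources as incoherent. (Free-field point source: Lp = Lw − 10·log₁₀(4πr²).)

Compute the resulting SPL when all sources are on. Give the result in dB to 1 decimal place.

86.6 dB

Source at 6 m: Lp = 102.9 − 10·log₁₀(4π·6²) = 102.9 − 10·log₁₀(452.389) = 76.3 dB.
Σ 10^(Lᵢ/10) = 4.607e+08.
L_total = 10·log₁₀(4.607e+08) = 86.6 dB.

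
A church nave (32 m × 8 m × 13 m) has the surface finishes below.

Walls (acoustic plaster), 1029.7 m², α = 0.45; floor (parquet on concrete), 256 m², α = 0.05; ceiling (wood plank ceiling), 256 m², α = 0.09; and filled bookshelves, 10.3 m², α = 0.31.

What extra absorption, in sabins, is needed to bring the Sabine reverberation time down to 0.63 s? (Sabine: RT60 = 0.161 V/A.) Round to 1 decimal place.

348.1 sabins

Total absorption A₁ = 1029.7×0.45 + 256×0.05 + 256×0.09 + 10.3×0.31
  = 463.365 + 12.800 + 23.040 + 3.193 = 502.398 m² sabins.
V = 3328 m³. Required absorption A₂ = 0.161 × 3328 / 0.63 = 850.489 sabins.
Additional absorption ΔA = 850.489 − 502.398 = 348.1 sabins.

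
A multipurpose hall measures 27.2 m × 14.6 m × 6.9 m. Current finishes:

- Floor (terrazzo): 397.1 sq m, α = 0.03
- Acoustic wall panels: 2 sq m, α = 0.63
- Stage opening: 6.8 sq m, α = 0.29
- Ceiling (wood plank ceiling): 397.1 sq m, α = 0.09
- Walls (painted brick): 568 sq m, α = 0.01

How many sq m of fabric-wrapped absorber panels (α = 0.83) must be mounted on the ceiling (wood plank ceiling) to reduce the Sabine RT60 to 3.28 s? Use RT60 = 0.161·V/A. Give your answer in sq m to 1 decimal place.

105.3

Total absorption A₁ = 397.1·0.03 + 2·0.63 + 6.8·0.29 + 397.1·0.09 + 568·0.01
  = 11.913 + 1.260 + 1.972 + 35.739 + 5.680 = 56.564 sq m sabins.
V = 2740.128 m³. Target absorption A₂ = 0.161 × 2740.128 / 3.28 = 134.500 sabins.
ΔA needed = 134.500 − 56.564 = 77.936 sabins.
Net gain per sq m: Δα = 0.83 − 0.09 = 0.74.
Area = ΔA/Δα = 77.936/0.74 = 105.3 sq m.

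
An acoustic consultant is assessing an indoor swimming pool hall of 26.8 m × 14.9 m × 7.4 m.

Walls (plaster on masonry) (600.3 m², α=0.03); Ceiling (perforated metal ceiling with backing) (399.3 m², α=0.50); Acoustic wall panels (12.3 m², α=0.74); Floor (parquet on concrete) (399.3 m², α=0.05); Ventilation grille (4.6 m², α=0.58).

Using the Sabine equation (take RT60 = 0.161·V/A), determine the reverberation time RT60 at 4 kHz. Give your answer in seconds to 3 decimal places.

A = Σ Sᵢαᵢ = 600.3×0.03 + 399.3×0.50 + 12.3×0.74 + 399.3×0.05 + 4.6×0.58 = 249.394 sabins.
V = 26.8·14.9·7.4 = 2954.968 m³.
RT60 = 0.161 · V / A = 0.161 × 2954.968 / 249.394 = 1.908 s.

1.908 s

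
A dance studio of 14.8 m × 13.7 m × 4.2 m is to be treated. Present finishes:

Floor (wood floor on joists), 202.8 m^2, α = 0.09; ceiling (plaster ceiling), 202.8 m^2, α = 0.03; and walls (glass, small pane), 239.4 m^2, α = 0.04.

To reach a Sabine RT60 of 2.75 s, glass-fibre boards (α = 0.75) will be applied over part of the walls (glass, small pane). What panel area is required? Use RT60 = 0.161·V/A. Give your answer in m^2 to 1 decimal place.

22.5

A₁ = Σ Sᵢαᵢ = 202.8×0.09 + 202.8×0.03 + 239.4×0.04 = 33.912 sabins.
V = 851.592 m³. Target absorption A₂ = 0.161 × 851.592 / 2.75 = 49.857 sabins.
Absorption to add: 49.857 − 33.912 = 15.945 sabins.
Net gain per m^2: Δα = 0.75 − 0.04 = 0.71.
Panel area = 15.945 / 0.71 = 22.5 m^2.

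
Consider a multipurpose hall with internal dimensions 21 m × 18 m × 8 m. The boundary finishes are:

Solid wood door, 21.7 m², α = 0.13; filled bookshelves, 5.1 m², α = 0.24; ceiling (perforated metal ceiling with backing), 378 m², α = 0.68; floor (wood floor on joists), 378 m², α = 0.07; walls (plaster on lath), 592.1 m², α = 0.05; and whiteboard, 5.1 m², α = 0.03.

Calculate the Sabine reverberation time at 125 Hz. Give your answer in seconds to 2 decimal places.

1.53 sec

A = Σ Sᵢαᵢ = 21.7*0.13 + 5.1*0.24 + 378*0.68 + 378*0.07 + 592.1*0.05 + 5.1*0.03 = 317.303 sabins.
V = 21·18·8 = 3024 m³.
T = 0.161 V/A = 0.161·3024/317.303 = 1.53 s.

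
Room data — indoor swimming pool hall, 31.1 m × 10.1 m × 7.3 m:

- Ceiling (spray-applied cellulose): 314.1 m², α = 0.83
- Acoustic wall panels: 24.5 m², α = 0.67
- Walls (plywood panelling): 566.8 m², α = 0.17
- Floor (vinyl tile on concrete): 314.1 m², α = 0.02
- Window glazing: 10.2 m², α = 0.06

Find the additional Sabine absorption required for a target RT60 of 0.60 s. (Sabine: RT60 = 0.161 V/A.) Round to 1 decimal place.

Total absorption A₁ = 314.1×0.83 + 24.5×0.67 + 566.8×0.17 + 314.1×0.02 + 10.2×0.06
  = 260.703 + 16.415 + 96.356 + 6.282 + 0.612 = 380.368 m² sabins.
Target A₂ = 0.161·2293.003/0.60 = 615.289 sabins (V = 2293.003 m³).
ΔA = A₂ − A₁ = 615.289 − 380.368 = 234.9 sabins.

234.9 sabins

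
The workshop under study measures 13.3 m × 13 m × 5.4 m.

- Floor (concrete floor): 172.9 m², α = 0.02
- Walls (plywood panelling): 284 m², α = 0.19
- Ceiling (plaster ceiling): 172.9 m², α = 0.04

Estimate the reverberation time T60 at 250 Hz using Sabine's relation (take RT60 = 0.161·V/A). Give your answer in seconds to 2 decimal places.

2.34 sec

A = Σ Sᵢαᵢ = 172.9×0.02 + 284×0.19 + 172.9×0.04 = 64.334 sabins.
V = 13.3·13·5.4 = 933.66 m³.
T = 0.161 V/A = 0.161·933.66/64.334 = 2.34 s.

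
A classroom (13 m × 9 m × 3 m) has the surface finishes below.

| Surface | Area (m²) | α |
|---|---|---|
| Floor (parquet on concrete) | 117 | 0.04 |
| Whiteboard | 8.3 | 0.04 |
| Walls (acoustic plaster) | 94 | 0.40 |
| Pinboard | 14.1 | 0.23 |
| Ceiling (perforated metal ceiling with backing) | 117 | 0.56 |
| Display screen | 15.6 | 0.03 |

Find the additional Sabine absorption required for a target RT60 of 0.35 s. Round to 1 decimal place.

Equivalent absorption area: A₁ = 117*0.04 + 8.3*0.04 + 94*0.40 + 14.1*0.23 + 117*0.56 + 15.6*0.03 = 111.843 m².
Target A₂ = 0.161·351/0.35 = 161.460 sabins (V = 351 m³).
ΔA = A₂ − A₁ = 161.460 − 111.843 = 49.6 sabins.

49.6 sabins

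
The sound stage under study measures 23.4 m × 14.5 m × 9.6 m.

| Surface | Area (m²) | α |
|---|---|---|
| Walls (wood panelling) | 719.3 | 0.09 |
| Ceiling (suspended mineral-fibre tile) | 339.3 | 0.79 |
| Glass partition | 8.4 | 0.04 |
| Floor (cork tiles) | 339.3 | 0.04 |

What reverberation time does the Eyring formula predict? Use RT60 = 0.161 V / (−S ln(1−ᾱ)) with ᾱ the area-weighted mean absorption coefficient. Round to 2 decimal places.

1.32 s

Total surface area S = 719.3 + 339.3 + 8.4 + 339.3 = 1406.3 m².
Absorption A = 719.3·0.09 + 339.3·0.79 + 8.4·0.04 + 339.3·0.04 = 346.692 sabins.
ᾱ = 346.692 / 1406.3 = 0.2465.
−S·ln(1−ᾱ) = −1406.3 × ln(1 − 0.2465) = 398.020.
V = 23.4 × 14.5 × 9.6 = 3257.28 m³.
T = 0.161·V/[−S·ln(1−ᾱ)] = 0.161·3257.28/398.020 = 1.32 s.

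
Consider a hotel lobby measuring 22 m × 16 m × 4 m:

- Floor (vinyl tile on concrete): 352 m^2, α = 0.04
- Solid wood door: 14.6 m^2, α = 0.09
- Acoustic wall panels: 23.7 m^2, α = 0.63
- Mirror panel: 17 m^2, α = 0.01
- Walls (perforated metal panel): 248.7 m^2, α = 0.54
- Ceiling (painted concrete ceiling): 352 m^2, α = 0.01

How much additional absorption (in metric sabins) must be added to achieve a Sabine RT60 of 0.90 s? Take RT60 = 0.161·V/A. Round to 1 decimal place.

83.6 sabins

Equivalent absorption area: A₁ = 352·0.04 + 14.6·0.09 + 23.7·0.63 + 17·0.01 + 248.7·0.54 + 352·0.01 = 168.313 m^2.
For T = 0.90 s, need A₂ = 0.161·V/T = 0.161·1408/0.90 = 251.876 sabins.
ΔA = A₂ − A₁ = 251.876 − 168.313 = 83.6 sabins.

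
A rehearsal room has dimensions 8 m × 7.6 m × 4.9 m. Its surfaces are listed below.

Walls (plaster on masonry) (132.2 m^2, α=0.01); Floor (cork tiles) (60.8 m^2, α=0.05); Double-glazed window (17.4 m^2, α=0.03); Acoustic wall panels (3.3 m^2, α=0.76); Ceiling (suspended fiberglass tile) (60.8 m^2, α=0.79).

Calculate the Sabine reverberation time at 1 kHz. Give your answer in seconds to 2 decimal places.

0.87 s

Summing Sᵢαᵢ: 1.322 + 3.040 + 0.522 + 2.508 + 48.032 → A = 55.424 sabins.
Room volume: 297.92 m³.
RT60 = 0.161 · V / A = 0.161 × 297.92 / 55.424 = 0.87 s.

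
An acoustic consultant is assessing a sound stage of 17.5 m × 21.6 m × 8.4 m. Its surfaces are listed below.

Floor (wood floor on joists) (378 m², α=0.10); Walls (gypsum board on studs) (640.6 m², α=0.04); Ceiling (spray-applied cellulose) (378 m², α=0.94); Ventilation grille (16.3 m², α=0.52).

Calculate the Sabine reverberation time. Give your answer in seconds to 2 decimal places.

Equivalent absorption area: A = 378*0.10 + 640.6*0.04 + 378*0.94 + 16.3*0.52 = 427.220 m².
V = 17.5·21.6·8.4 = 3175.2 m³.
T = 0.161 V/A = 0.161·3175.2/427.220 = 1.20 s.

1.20 s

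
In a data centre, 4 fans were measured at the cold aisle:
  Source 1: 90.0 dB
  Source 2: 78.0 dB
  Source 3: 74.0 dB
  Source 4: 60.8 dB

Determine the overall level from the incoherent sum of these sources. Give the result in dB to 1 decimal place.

90.4 dB

Converting to relative power and adding: 10^(90.0/10) + 10^(78.0/10) + 10^(74.0/10) + 10^(60.8/10) = 1.089e+09.
Back to dB: 10·log₁₀ Σ = 90.4 dB.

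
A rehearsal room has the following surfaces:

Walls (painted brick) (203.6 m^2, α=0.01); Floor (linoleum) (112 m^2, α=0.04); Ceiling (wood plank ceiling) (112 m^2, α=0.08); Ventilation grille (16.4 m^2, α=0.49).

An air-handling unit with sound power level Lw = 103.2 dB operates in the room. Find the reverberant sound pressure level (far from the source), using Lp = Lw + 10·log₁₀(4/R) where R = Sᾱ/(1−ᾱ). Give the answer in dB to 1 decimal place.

Σ(Sᵢαᵢ) = 203.6·0.01 + 112·0.04 + 112·0.08 + 16.4·0.49 = 23.512; total area S = 444.0 m^2.
ᾱ = 0.0530, so room constant R = A/(1−ᾱ) = 24.828 m^2.
Lp = Lw + 10 log₁₀(4/R) = 103.2 -7.93 = 95.3 dB.

95.3 dB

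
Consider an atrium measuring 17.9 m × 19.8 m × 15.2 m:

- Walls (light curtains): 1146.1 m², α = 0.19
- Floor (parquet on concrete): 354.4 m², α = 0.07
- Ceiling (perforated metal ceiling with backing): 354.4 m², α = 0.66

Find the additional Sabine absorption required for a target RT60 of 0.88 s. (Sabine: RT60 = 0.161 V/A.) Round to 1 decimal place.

Equivalent absorption area: A₁ = 1146.1*0.19 + 354.4*0.07 + 354.4*0.66 = 476.471 m².
For T = 0.88 s, need A₂ = 0.161·V/T = 0.161·5387.184/0.88 = 985.610 sabins.
Additional absorption ΔA = 985.610 − 476.471 = 509.1 sabins.

509.1 sabins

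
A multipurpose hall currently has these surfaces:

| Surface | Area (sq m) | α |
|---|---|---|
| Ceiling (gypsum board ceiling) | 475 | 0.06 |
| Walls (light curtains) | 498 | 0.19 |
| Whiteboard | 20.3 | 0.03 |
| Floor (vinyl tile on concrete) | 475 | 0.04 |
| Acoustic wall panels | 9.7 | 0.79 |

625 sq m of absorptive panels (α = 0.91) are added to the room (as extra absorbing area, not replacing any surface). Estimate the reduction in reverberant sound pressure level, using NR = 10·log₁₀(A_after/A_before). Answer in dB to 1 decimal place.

Summing Sᵢαᵢ: 28.500 + 94.620 + 0.609 + 19.000 + 7.663 → A_before = 150.392 sabins.
Added absorption = 625 × 0.91 = 568.750 sabins.
New total A_after = 719.142 sabins.
NR = 10·log₁₀(719.142/150.392) = 6.8 dB.

6.8 dB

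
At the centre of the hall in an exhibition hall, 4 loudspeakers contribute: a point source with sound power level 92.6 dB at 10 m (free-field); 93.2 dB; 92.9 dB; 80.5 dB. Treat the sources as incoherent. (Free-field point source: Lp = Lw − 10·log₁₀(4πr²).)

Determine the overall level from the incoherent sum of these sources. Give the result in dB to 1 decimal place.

Source at 10 m: Lp = 92.6 − 10·log₁₀(4π·10²) = 92.6 − 10·log₁₀(1256.637) = 61.6 dB.
Σ 10^(Lᵢ/10) = 4.153e+09.
L_total = 10·log₁₀(4.153e+09) = 96.2 dB.

96.2 dB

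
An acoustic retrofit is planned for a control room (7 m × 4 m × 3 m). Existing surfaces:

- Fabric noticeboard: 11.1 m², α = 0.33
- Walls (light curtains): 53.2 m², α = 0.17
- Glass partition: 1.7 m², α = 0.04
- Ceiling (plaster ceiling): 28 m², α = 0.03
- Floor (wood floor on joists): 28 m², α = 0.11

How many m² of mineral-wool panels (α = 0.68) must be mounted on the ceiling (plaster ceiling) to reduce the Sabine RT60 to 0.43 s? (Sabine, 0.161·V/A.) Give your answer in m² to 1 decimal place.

22.7

Summing Sᵢαᵢ: 3.663 + 9.044 + 0.068 + 0.840 + 3.080 → A₁ = 16.695 sabins.
Required A₂ = 0.161·84/0.43 = 31.451 sabins.
ΔA needed = 31.451 − 16.695 = 14.756 sabins.
Each m² of panel replacing the ceiling (plaster ceiling) adds (0.68 − 0.03) = 0.65 sabins.
Area = ΔA/Δα = 14.756/0.65 = 22.7 m².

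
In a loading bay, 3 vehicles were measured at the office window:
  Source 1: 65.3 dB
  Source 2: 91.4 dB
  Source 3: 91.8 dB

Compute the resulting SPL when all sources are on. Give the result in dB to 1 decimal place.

Converting to relative power and adding: 10^(65.3/10) + 10^(91.4/10) + 10^(91.8/10) = 2.897e+09.
L_total = 10·log₁₀(2.897e+09) = 94.6 dB.

94.6 dB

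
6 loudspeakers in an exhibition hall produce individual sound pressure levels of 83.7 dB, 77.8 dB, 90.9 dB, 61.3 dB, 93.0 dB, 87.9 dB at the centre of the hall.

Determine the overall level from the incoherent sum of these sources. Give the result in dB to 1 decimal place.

96.2 dB

Converting to relative power and adding: 10^(83.7/10) + 10^(77.8/10) + 10^(90.9/10) + 10^(61.3/10) + 10^(93.0/10) + 10^(87.9/10) = 4.138e+09.
L_total = 10·log₁₀(4.138e+09) = 96.2 dB.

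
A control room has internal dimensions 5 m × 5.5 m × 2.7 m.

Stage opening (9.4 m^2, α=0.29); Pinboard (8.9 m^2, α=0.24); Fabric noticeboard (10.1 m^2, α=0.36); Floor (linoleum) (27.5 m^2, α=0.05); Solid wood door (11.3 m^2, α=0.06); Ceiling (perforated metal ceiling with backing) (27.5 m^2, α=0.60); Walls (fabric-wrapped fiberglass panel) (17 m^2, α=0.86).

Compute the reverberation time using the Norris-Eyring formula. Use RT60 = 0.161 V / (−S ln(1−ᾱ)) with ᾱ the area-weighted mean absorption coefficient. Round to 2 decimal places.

0.23 s

S = Σ Sᵢ = 111.7 m^2.
Absorption A = 9.4×0.29 + 8.9×0.24 + 10.1×0.36 + 27.5×0.05 + 11.3×0.06 + 27.5×0.60 + 17×0.86 = 41.671 sabins.
Mean coefficient ᾱ = A/S = 0.3731.
−S·ln(1−ᾱ) = −111.7 × ln(1 − 0.3731) = 52.160.
V = 5 × 5.5 × 2.7 = 74.25 m³.
T = 0.161·V/[−S·ln(1−ᾱ)] = 0.161·74.25/52.160 = 0.23 s.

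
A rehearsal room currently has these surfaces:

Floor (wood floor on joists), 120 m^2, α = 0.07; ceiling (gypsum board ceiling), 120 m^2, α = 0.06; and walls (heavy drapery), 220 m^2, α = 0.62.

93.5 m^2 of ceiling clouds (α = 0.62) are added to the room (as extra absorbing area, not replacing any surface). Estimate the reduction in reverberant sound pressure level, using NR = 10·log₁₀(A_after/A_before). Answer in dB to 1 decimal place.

1.4 dB

A_before = Σ Sᵢαᵢ = 120·0.07 + 120·0.06 + 220·0.62 = 152.000 sabins.
Treatment contributes 93.5·0.62 = 57.970 sabins.
New total A_after = 209.970 sabins.
Reduction = 10 log₁₀(A_after/A_before) = 10 log₁₀(1.3814) = 1.4 dB.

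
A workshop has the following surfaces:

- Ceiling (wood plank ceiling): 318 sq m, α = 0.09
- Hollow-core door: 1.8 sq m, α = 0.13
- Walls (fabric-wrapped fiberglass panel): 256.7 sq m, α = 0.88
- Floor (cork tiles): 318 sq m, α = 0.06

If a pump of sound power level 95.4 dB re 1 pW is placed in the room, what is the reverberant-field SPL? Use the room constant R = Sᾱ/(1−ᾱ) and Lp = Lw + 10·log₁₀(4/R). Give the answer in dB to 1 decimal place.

75.5 dB

Σ(Sᵢαᵢ) = 318·0.09 + 1.8·0.13 + 256.7·0.88 + 318·0.06 = 273.830; total area S = 894.5 sq m.
ᾱ = 0.3061, so room constant R = A/(1−ᾱ) = 394.625 sq m.
Lp = Lw + 10 log₁₀(4/R) = 95.4 -19.94 = 75.5 dB.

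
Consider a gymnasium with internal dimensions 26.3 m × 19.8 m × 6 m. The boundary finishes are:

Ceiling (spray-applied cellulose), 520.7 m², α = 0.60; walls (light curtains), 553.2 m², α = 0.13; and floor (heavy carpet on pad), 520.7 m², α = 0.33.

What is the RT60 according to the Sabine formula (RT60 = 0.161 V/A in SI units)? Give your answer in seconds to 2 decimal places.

0.90 s

Summing Sᵢαᵢ: 312.420 + 71.916 + 171.831 → A = 556.167 sabins.
Volume V = 26.3 × 19.8 × 6 = 3124.44 m³.
T = 0.161 V/A = 0.161·3124.44/556.167 = 0.90 s.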